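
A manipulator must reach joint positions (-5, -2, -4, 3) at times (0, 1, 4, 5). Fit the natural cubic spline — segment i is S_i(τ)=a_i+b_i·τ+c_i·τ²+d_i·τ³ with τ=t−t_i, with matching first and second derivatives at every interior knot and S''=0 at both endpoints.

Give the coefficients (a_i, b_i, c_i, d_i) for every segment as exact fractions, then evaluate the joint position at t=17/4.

Δ: Δ0=3, Δ1=-2/3, Δ2=7
row 1: diag=8, rhs=-22; c'=3/8, d'=-11/4
row 2: denom=8−3·3/8=55/8; d'=(46−3·-11/4)/(55/8)=434/55
back: M2=434/55
back: M1=-11/4−3/8·434/55=-314/55
M: M0=0, M1=-314/55, M2=434/55, M3=0
seg 0: a=-5, c=M0/2=0, d=(M1−M0)/(6·1)=-157/165, b=Δ0−h0·(2M0+M1)/6=652/165
seg 1: a=-2, c=M1/2=-157/55, d=(M2−M1)/(6·3)=34/45, b=Δ1−h1·(2M1+M2)/6=181/165
seg 2: a=-4, c=M2/2=217/55, d=(M3−M2)/(6·1)=-217/165, b=Δ2−h2·(2M2+M3)/6=721/165
t_q=17/4 → seg 2, τ=1/4; S=-4+721/165·τ+217/55·τ²+-217/165·τ³=-9439/3520

  seg 0: a=-5 b=652/165 c=0 d=-157/165
  seg 1: a=-2 b=181/165 c=-157/55 d=34/45
  seg 2: a=-4 b=721/165 c=217/55 d=-217/165
S(17/4) = -9439/3520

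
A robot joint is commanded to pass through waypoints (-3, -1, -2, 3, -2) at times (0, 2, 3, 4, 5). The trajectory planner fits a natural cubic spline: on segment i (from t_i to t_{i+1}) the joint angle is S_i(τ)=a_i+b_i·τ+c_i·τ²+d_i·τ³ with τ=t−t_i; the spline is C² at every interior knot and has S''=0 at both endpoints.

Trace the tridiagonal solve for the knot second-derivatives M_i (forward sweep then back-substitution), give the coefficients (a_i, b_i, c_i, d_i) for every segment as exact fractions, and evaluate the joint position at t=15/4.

  seg 0: a=-3 b=107/43 c=0 d=-16/43
  seg 1: a=-1 b=-85/43 c=-96/43 d=138/43
  seg 2: a=-2 b=137/43 c=318/43 d=-240/43
  seg 3: a=3 b=53/43 c=-402/43 d=134/43
S(15/4) = 755/344

Δ: Δ0=1, Δ1=-1, Δ2=5, Δ3=-5
row 1: diag=6, rhs=-12; c'=1/6, d'=-2
row 2: denom=4−1·1/6=23/6; d'=(36−1·-2)/(23/6)=228/23
row 3: denom=4−1·6/23=86/23; d'=(-60−1·228/23)/(86/23)=-804/43
back: M3=-804/43
back: M2=228/23−6/23·-804/43=636/43
back: M1=-2−1/6·636/43=-192/43
M: M0=0, M1=-192/43, M2=636/43, M3=-804/43, M4=0
seg 0: a=-3, c=M0/2=0, d=(M1−M0)/(6·2)=-16/43, b=Δ0−h0·(2M0+M1)/6=107/43
seg 1: a=-1, c=M1/2=-96/43, d=(M2−M1)/(6·1)=138/43, b=Δ1−h1·(2M1+M2)/6=-85/43
seg 2: a=-2, c=M2/2=318/43, d=(M3−M2)/(6·1)=-240/43, b=Δ2−h2·(2M2+M3)/6=137/43
seg 3: a=3, c=M3/2=-402/43, d=(M4−M3)/(6·1)=134/43, b=Δ3−h3·(2M3+M4)/6=53/43
t_q=15/4 → seg 2, τ=3/4; S=-2+137/43·τ+318/43·τ²+-240/43·τ³=755/344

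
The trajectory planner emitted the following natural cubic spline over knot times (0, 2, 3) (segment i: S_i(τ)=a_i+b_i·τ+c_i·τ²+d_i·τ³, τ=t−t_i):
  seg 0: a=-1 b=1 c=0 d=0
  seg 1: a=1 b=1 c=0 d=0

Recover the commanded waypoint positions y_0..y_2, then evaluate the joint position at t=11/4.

y_0=-1 y_1=1 y_2=2
S(11/4) = 7/4

y_0 = S_0(0) = a_0 = -1
y_1 = S_1(0) = a_1 = 1
y_2 = S_1(1) = 2
t_q=11/4 is in segment 1 (τ=3/4); S_1(τ)=7/4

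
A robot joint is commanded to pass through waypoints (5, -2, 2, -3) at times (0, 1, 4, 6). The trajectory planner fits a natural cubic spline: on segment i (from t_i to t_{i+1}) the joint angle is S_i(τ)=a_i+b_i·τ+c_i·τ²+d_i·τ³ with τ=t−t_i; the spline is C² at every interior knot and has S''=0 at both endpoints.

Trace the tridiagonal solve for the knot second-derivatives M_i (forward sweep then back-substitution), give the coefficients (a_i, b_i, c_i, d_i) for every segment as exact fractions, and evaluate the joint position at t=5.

Δ: Δ0=-7, Δ1=4/3, Δ2=-5/2
row 1: diag=8, rhs=50; c'=3/8, d'=25/4
row 2: denom=10−3·3/8=71/8; d'=(-23−3·25/4)/(71/8)=-334/71
back: M2=-334/71
back: M1=25/4−3/8·-334/71=569/71
M: M0=0, M1=569/71, M2=-334/71, M3=0
seg 0: a=5, c=M0/2=0, d=(M1−M0)/(6·1)=569/426, b=Δ0−h0·(2M0+M1)/6=-3551/426
seg 1: a=-2, c=M1/2=569/142, d=(M2−M1)/(6·3)=-301/426, b=Δ1−h1·(2M1+M2)/6=-922/213
seg 2: a=2, c=M2/2=-167/71, d=(M3−M2)/(6·2)=167/426, b=Δ2−h2·(2M2+M3)/6=271/426
t_q=5 → seg 2, τ=1; S=2+271/426·τ+-167/71·τ²+167/426·τ³=48/71

  seg 0: a=5 b=-3551/426 c=0 d=569/426
  seg 1: a=-2 b=-922/213 c=569/142 d=-301/426
  seg 2: a=2 b=271/426 c=-167/71 d=167/426
S(5) = 48/71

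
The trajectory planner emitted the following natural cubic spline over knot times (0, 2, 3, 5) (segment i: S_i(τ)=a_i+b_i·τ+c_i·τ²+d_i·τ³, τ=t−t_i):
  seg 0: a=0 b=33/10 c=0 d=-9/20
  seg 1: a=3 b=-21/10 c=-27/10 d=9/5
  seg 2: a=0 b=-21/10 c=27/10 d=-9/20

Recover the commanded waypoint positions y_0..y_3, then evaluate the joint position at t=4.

y_0 = S_0(0) = a_0 = 0
y_1 = S_1(0) = a_1 = 3
y_2 = S_2(0) = a_2 = 0
y_3 = S_2(2) = 3
t_q=4 is in segment 2 (τ=1); S_2(τ)=3/20

y_0=0 y_1=3 y_2=0 y_3=3
S(4) = 3/20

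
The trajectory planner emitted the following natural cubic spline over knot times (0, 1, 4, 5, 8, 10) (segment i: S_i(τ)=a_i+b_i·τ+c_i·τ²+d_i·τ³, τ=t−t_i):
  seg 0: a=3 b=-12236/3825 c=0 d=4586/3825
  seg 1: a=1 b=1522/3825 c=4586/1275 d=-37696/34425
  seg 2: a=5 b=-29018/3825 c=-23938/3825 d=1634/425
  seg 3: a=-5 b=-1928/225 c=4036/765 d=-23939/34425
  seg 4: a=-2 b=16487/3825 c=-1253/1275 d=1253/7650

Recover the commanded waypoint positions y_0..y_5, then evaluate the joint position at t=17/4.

y_0 = S_0(0) = a_0 = 3
y_1 = S_1(0) = a_1 = 1
y_2 = S_2(0) = a_2 = 5
y_3 = S_3(0) = a_3 = -5
y_4 = S_4(0) = a_4 = -2
y_5 = S_4(2) = 4
t_q=17/4 is in segment 2 (τ=1/4); S_2(τ)=113111/40800

y_0=3 y_1=1 y_2=5 y_3=-5 y_4=-2 y_5=4
S(17/4) = 113111/40800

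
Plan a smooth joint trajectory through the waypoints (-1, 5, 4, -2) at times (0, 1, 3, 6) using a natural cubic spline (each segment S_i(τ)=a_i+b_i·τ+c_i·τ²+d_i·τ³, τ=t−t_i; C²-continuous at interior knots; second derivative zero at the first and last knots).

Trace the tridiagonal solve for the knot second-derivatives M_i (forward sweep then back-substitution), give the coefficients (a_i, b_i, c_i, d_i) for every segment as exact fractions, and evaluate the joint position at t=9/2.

  seg 0: a=-1 b=199/28 c=0 d=-31/28
  seg 1: a=5 b=53/14 c=-93/28 d=33/56
  seg 2: a=4 b=-17/7 c=3/14 d=-1/42
S(9/2) = 85/112

Δ: Δ0=6, Δ1=-1/2, Δ2=-2
row 1: diag=6, rhs=-39; c'=1/3, d'=-13/2
row 2: denom=10−2·1/3=28/3; d'=(-9−2·-13/2)/(28/3)=3/7
back: M2=3/7
back: M1=-13/2−1/3·3/7=-93/14
M: M0=0, M1=-93/14, M2=3/7, M3=0
seg 0: a=-1, c=M0/2=0, d=(M1−M0)/(6·1)=-31/28, b=Δ0−h0·(2M0+M1)/6=199/28
seg 1: a=5, c=M1/2=-93/28, d=(M2−M1)/(6·2)=33/56, b=Δ1−h1·(2M1+M2)/6=53/14
seg 2: a=4, c=M2/2=3/14, d=(M3−M2)/(6·3)=-1/42, b=Δ2−h2·(2M2+M3)/6=-17/7
t_q=9/2 → seg 2, τ=3/2; S=4+-17/7·τ+3/14·τ²+-1/42·τ³=85/112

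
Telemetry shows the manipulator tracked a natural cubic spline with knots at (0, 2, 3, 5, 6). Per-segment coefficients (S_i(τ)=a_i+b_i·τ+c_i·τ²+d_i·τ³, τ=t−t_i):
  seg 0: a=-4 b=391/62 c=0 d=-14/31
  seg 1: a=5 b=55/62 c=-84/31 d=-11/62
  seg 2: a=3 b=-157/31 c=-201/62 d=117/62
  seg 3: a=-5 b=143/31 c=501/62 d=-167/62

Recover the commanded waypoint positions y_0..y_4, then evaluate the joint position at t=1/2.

y_0=-4 y_1=5 y_2=3 y_3=-5 y_4=5
S(1/2) = -28/31

y_0 = S_0(0) = a_0 = -4
y_1 = S_1(0) = a_1 = 5
y_2 = S_2(0) = a_2 = 3
y_3 = S_3(0) = a_3 = -5
y_4 = S_3(1) = 5
t_q=1/2 is in segment 0 (τ=1/2); S_0(τ)=-28/31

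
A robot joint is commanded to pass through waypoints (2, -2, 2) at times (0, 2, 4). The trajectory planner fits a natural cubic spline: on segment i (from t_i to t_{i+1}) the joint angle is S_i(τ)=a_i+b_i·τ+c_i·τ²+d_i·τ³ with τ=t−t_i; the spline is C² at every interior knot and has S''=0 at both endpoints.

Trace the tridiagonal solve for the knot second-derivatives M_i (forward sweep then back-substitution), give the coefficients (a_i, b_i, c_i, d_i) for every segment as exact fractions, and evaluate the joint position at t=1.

  seg 0: a=2 b=-3 c=0 d=1/4
  seg 1: a=-2 b=0 c=3/2 d=-1/4
S(1) = -3/4

Δ: Δ0=-2, Δ1=2
row 1: diag=8, rhs=24; c'=1/4, d'=3
back: M1=3
M: M0=0, M1=3, M2=0
seg 0: a=2, c=M0/2=0, d=(M1−M0)/(6·2)=1/4, b=Δ0−h0·(2M0+M1)/6=-3
seg 1: a=-2, c=M1/2=3/2, d=(M2−M1)/(6·2)=-1/4, b=Δ1−h1·(2M1+M2)/6=0
t_q=1 → seg 0, τ=1; S=2+-3·τ+0·τ²+1/4·τ³=-3/4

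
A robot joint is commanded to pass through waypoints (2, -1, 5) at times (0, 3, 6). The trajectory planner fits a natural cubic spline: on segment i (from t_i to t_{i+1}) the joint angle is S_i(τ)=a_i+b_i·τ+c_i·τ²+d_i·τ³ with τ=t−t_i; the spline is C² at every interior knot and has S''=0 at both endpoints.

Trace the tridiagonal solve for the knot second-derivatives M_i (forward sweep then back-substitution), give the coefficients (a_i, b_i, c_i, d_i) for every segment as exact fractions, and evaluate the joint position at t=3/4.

Δ: Δ0=-1, Δ1=2
row 1: diag=12, rhs=18; c'=1/4, d'=3/2
back: M1=3/2
M: M0=0, M1=3/2, M2=0
seg 0: a=2, c=M0/2=0, d=(M1−M0)/(6·3)=1/12, b=Δ0−h0·(2M0+M1)/6=-7/4
seg 1: a=-1, c=M1/2=3/4, d=(M2−M1)/(6·3)=-1/12, b=Δ1−h1·(2M1+M2)/6=1/2
t_q=3/4 → seg 0, τ=3/4; S=2+-7/4·τ+0·τ²+1/12·τ³=185/256

  seg 0: a=2 b=-7/4 c=0 d=1/12
  seg 1: a=-1 b=1/2 c=3/4 d=-1/12
S(3/4) = 185/256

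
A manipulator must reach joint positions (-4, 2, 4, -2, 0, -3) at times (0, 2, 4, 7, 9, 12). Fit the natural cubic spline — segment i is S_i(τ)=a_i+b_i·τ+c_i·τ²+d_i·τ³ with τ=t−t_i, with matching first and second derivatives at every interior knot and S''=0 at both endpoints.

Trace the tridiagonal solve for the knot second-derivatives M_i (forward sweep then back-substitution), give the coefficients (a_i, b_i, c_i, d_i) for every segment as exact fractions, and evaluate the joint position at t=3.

Δ: Δ0=3, Δ1=1, Δ2=-2, Δ3=1, Δ4=-1
row 1: diag=8, rhs=-12; c'=1/4, d'=-3/2
row 2: denom=10−2·1/4=19/2; d'=(-18−2·-3/2)/(19/2)=-30/19
row 3: denom=10−3·6/19=172/19; d'=(18−3·-30/19)/(172/19)=108/43
row 4: denom=10−2·19/86=411/43; d'=(-12−2·108/43)/(411/43)=-244/137
back: M4=-244/137
back: M3=108/43−19/86·-244/137=398/137
back: M2=-30/19−6/19·398/137=-342/137
back: M1=-3/2−1/4·-342/137=-120/137
M: M0=0, M1=-120/137, M2=-342/137, M3=398/137, M4=-244/137, M5=0
seg 0: a=-4, c=M0/2=0, d=(M1−M0)/(6·2)=-10/137, b=Δ0−h0·(2M0+M1)/6=451/137
seg 1: a=2, c=M1/2=-60/137, d=(M2−M1)/(6·2)=-37/274, b=Δ1−h1·(2M1+M2)/6=331/137
seg 2: a=4, c=M2/2=-171/137, d=(M3−M2)/(6·3)=370/1233, b=Δ2−h2·(2M2+M3)/6=-131/137
seg 3: a=-2, c=M3/2=199/137, d=(M4−M3)/(6·2)=-107/274, b=Δ3−h3·(2M3+M4)/6=-47/137
seg 4: a=0, c=M4/2=-122/137, d=(M5−M4)/(6·3)=122/1233, b=Δ4−h4·(2M4+M5)/6=107/137
t_q=3 → seg 1, τ=1; S=2+331/137·τ+-60/137·τ²+-37/274·τ³=1053/274

  seg 0: a=-4 b=451/137 c=0 d=-10/137
  seg 1: a=2 b=331/137 c=-60/137 d=-37/274
  seg 2: a=4 b=-131/137 c=-171/137 d=370/1233
  seg 3: a=-2 b=-47/137 c=199/137 d=-107/274
  seg 4: a=0 b=107/137 c=-122/137 d=122/1233
S(3) = 1053/274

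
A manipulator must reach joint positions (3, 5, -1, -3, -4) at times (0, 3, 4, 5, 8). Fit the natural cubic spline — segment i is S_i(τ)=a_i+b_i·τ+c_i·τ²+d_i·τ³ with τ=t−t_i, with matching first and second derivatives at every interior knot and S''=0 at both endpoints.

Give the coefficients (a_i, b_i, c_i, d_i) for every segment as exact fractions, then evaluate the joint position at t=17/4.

  seg 0: a=3 b=871/240 c=0 d=-79/240
  seg 1: a=5 b=-631/120 c=-237/80 d=533/240
  seg 2: a=-1 b=-217/48 c=37/10 d=-283/240
  seg 3: a=-3 b=-79/120 c=13/80 d=-13/720
S(17/4) = -9817/5120

Δ: Δ0=2/3, Δ1=-6, Δ2=-2, Δ3=-1/3
row 1: diag=8, rhs=-40; c'=1/8, d'=-5
row 2: denom=4−1·1/8=31/8; d'=(24−1·-5)/(31/8)=232/31
row 3: denom=8−1·8/31=240/31; d'=(10−1·232/31)/(240/31)=13/40
back: M3=13/40
back: M2=232/31−8/31·13/40=37/5
back: M1=-5−1/8·37/5=-237/40
M: M0=0, M1=-237/40, M2=37/5, M3=13/40, M4=0
seg 0: a=3, c=M0/2=0, d=(M1−M0)/(6·3)=-79/240, b=Δ0−h0·(2M0+M1)/6=871/240
seg 1: a=5, c=M1/2=-237/80, d=(M2−M1)/(6·1)=533/240, b=Δ1−h1·(2M1+M2)/6=-631/120
seg 2: a=-1, c=M2/2=37/10, d=(M3−M2)/(6·1)=-283/240, b=Δ2−h2·(2M2+M3)/6=-217/48
seg 3: a=-3, c=M3/2=13/80, d=(M4−M3)/(6·3)=-13/720, b=Δ3−h3·(2M3+M4)/6=-79/120
t_q=17/4 → seg 2, τ=1/4; S=-1+-217/48·τ+37/10·τ²+-283/240·τ³=-9817/5120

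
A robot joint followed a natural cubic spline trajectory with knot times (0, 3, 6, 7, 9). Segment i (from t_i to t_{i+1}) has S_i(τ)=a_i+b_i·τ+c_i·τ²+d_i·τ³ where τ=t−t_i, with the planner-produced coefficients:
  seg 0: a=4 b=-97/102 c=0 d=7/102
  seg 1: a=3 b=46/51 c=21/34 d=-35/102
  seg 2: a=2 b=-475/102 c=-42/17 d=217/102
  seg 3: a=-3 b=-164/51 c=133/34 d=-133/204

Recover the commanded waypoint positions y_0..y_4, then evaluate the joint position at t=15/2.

y_0=4 y_1=3 y_2=2 y_3=-3 y_4=1
S(15/2) = -2019/544

y_0 = S_0(0) = a_0 = 4
y_1 = S_1(0) = a_1 = 3
y_2 = S_2(0) = a_2 = 2
y_3 = S_3(0) = a_3 = -3
y_4 = S_3(2) = 1
t_q=15/2 is in segment 3 (τ=1/2); S_3(τ)=-2019/544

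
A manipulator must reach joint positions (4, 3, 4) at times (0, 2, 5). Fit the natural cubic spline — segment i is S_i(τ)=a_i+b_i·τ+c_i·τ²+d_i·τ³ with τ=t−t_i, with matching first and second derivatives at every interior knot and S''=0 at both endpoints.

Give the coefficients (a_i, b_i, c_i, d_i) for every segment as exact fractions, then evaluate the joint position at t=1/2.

  seg 0: a=4 b=-2/3 c=0 d=1/24
  seg 1: a=3 b=-1/6 c=1/4 d=-1/36
S(1/2) = 235/64

Δ: Δ0=-1/2, Δ1=1/3
row 1: diag=10, rhs=5; c'=3/10, d'=1/2
back: M1=1/2
M: M0=0, M1=1/2, M2=0
seg 0: a=4, c=M0/2=0, d=(M1−M0)/(6·2)=1/24, b=Δ0−h0·(2M0+M1)/6=-2/3
seg 1: a=3, c=M1/2=1/4, d=(M2−M1)/(6·3)=-1/36, b=Δ1−h1·(2M1+M2)/6=-1/6
t_q=1/2 → seg 0, τ=1/2; S=4+-2/3·τ+0·τ²+1/24·τ³=235/64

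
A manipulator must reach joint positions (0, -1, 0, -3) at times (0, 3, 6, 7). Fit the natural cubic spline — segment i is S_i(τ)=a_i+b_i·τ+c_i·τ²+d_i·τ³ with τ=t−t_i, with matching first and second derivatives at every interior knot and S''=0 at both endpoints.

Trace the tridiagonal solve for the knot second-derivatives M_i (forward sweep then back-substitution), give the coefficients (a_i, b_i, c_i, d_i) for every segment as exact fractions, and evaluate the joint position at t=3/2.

  seg 0: a=0 b=-25/29 c=0 d=46/783
  seg 1: a=-1 b=21/29 c=46/87 d=-172/783
  seg 2: a=0 b=-59/29 c=-42/29 d=14/29
S(3/2) = -127/116

Δ: Δ0=-1/3, Δ1=1/3, Δ2=-3
row 1: diag=12, rhs=4; c'=1/4, d'=1/3
row 2: denom=8−3·1/4=29/4; d'=(-20−3·1/3)/(29/4)=-84/29
back: M2=-84/29
back: M1=1/3−1/4·-84/29=92/87
M: M0=0, M1=92/87, M2=-84/29, M3=0
seg 0: a=0, c=M0/2=0, d=(M1−M0)/(6·3)=46/783, b=Δ0−h0·(2M0+M1)/6=-25/29
seg 1: a=-1, c=M1/2=46/87, d=(M2−M1)/(6·3)=-172/783, b=Δ1−h1·(2M1+M2)/6=21/29
seg 2: a=0, c=M2/2=-42/29, d=(M3−M2)/(6·1)=14/29, b=Δ2−h2·(2M2+M3)/6=-59/29
t_q=3/2 → seg 0, τ=3/2; S=0+-25/29·τ+0·τ²+46/783·τ³=-127/116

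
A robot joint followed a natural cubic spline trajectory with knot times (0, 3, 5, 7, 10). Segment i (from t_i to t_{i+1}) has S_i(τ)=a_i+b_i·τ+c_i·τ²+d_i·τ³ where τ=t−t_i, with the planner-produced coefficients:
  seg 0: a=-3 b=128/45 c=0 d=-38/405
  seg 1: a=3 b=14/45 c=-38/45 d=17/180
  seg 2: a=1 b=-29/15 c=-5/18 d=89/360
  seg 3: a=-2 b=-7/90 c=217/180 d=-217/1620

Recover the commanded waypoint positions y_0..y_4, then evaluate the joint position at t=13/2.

y_0 = S_0(0) = a_0 = -3
y_1 = S_1(0) = a_1 = 3
y_2 = S_2(0) = a_2 = 1
y_3 = S_3(0) = a_3 = -2
y_4 = S_3(3) = 5
t_q=13/2 is in segment 2 (τ=3/2); S_2(τ)=-541/320

y_0=-3 y_1=3 y_2=1 y_3=-2 y_4=5
S(13/2) = -541/320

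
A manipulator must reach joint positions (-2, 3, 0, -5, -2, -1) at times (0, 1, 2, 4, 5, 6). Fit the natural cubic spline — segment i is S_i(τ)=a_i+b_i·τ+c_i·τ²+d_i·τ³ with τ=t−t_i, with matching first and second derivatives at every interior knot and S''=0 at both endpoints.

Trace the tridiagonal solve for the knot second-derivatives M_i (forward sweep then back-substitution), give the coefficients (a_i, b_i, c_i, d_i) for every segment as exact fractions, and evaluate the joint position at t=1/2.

Δ: Δ0=5, Δ1=-3, Δ2=-5/2, Δ3=3, Δ4=1
row 1: diag=4, rhs=-48; c'=1/4, d'=-12
row 2: denom=6−1·1/4=23/4; d'=(3−1·-12)/(23/4)=60/23
row 3: denom=6−2·8/23=122/23; d'=(33−2·60/23)/(122/23)=639/122
row 4: denom=4−1·23/122=465/122; d'=(-12−1·639/122)/(465/122)=-701/155
back: M4=-701/155
back: M3=639/122−23/122·-701/155=944/155
back: M2=60/23−8/23·944/155=76/155
back: M1=-12−1/4·76/155=-1879/155
M: M0=0, M1=-1879/155, M2=76/155, M3=944/155, M4=-701/155, M5=0
seg 0: a=-2, c=M0/2=0, d=(M1−M0)/(6·1)=-1879/930, b=Δ0−h0·(2M0+M1)/6=6529/930
seg 1: a=3, c=M1/2=-1879/310, d=(M2−M1)/(6·1)=391/186, b=Δ1−h1·(2M1+M2)/6=446/465
seg 2: a=0, c=M2/2=38/155, d=(M3−M2)/(6·2)=7/15, b=Δ2−h2·(2M2+M3)/6=-4517/930
seg 3: a=-5, c=M3/2=472/155, d=(M4−M3)/(6·1)=-329/186, b=Δ3−h3·(2M3+M4)/6=1603/930
seg 4: a=-2, c=M4/2=-701/310, d=(M5−M4)/(6·1)=701/930, b=Δ4−h4·(2M4+M5)/6=1166/465
t_q=1/2 → seg 0, τ=1/2; S=-2+6529/930·τ+0·τ²+-1879/930·τ³=3119/2480

  seg 0: a=-2 b=6529/930 c=0 d=-1879/930
  seg 1: a=3 b=446/465 c=-1879/310 d=391/186
  seg 2: a=0 b=-4517/930 c=38/155 d=7/15
  seg 3: a=-5 b=1603/930 c=472/155 d=-329/186
  seg 4: a=-2 b=1166/465 c=-701/310 d=701/930
S(1/2) = 3119/2480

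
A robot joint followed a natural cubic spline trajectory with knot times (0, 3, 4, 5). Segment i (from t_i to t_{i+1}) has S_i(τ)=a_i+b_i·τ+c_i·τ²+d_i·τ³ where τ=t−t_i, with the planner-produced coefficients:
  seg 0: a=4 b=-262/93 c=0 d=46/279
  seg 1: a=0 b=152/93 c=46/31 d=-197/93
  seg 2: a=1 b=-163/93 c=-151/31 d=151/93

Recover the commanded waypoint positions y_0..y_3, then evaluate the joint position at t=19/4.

y_0=4 y_1=0 y_2=1 y_3=-4
S(19/4) = -4701/1984

y_0 = S_0(0) = a_0 = 4
y_1 = S_1(0) = a_1 = 0
y_2 = S_2(0) = a_2 = 1
y_3 = S_2(1) = -4
t_q=19/4 is in segment 2 (τ=3/4); S_2(τ)=-4701/1984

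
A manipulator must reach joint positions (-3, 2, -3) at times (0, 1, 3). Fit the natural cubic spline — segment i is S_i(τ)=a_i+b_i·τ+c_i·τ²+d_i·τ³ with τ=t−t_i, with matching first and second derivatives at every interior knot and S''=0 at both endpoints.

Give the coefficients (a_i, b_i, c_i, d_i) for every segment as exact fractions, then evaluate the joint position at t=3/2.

Δ: Δ0=5, Δ1=-5/2
row 1: diag=6, rhs=-45; c'=1/3, d'=-15/2
back: M1=-15/2
M: M0=0, M1=-15/2, M2=0
seg 0: a=-3, c=M0/2=0, d=(M1−M0)/(6·1)=-5/4, b=Δ0−h0·(2M0+M1)/6=25/4
seg 1: a=2, c=M1/2=-15/4, d=(M2−M1)/(6·2)=5/8, b=Δ1−h1·(2M1+M2)/6=5/2
t_q=3/2 → seg 1, τ=1/2; S=2+5/2·τ+-15/4·τ²+5/8·τ³=153/64

  seg 0: a=-3 b=25/4 c=0 d=-5/4
  seg 1: a=2 b=5/2 c=-15/4 d=5/8
S(3/2) = 153/64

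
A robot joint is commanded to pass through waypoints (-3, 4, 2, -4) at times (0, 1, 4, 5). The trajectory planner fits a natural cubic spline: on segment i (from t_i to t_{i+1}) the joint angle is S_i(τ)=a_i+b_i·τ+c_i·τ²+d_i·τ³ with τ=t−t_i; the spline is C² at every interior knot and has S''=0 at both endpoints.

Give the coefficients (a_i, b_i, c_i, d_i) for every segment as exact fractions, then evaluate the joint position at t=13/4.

  seg 0: a=-3 b=1291/165 c=0 d=-136/165
  seg 1: a=4 b=883/165 c=-136/55 d=7/45
  seg 2: a=2 b=-872/165 c=-59/55 d=59/165
S(13/4) = 18637/3520

Δ: Δ0=7, Δ1=-2/3, Δ2=-6
row 1: diag=8, rhs=-46; c'=3/8, d'=-23/4
row 2: denom=8−3·3/8=55/8; d'=(-32−3·-23/4)/(55/8)=-118/55
back: M2=-118/55
back: M1=-23/4−3/8·-118/55=-272/55
M: M0=0, M1=-272/55, M2=-118/55, M3=0
seg 0: a=-3, c=M0/2=0, d=(M1−M0)/(6·1)=-136/165, b=Δ0−h0·(2M0+M1)/6=1291/165
seg 1: a=4, c=M1/2=-136/55, d=(M2−M1)/(6·3)=7/45, b=Δ1−h1·(2M1+M2)/6=883/165
seg 2: a=2, c=M2/2=-59/55, d=(M3−M2)/(6·1)=59/165, b=Δ2−h2·(2M2+M3)/6=-872/165
t_q=13/4 → seg 1, τ=9/4; S=4+883/165·τ+-136/55·τ²+7/45·τ³=18637/3520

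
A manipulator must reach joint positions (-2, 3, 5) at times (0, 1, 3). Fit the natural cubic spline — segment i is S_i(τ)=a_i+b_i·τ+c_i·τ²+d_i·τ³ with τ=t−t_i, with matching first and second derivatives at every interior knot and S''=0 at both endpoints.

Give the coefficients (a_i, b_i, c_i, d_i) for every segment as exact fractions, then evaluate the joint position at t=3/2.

  seg 0: a=-2 b=17/3 c=0 d=-2/3
  seg 1: a=3 b=11/3 c=-2 d=1/3
S(3/2) = 35/8

Δ: Δ0=5, Δ1=1
row 1: diag=6, rhs=-24; c'=1/3, d'=-4
back: M1=-4
M: M0=0, M1=-4, M2=0
seg 0: a=-2, c=M0/2=0, d=(M1−M0)/(6·1)=-2/3, b=Δ0−h0·(2M0+M1)/6=17/3
seg 1: a=3, c=M1/2=-2, d=(M2−M1)/(6·2)=1/3, b=Δ1−h1·(2M1+M2)/6=11/3
t_q=3/2 → seg 1, τ=1/2; S=3+11/3·τ+-2·τ²+1/3·τ³=35/8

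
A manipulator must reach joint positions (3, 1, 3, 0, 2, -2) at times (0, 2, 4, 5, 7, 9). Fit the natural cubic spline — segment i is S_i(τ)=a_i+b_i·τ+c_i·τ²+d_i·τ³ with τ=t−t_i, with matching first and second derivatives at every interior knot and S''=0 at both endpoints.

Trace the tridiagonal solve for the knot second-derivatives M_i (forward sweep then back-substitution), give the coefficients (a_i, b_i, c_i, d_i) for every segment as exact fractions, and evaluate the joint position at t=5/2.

  seg 0: a=3 b=-469/234 c=0 d=235/936
  seg 1: a=1 b=118/117 c=235/156 d=-707/936
  seg 2: a=3 b=-475/234 c=-118/39 d=37/18
  seg 3: a=0 b=-224/117 c=245/78 d=-197/234
  seg 4: a=2 b=64/117 c=-149/78 d=149/468
S(5/2) = 343/192

Δ: Δ0=-1, Δ1=1, Δ2=-3, Δ3=1, Δ4=-2
row 1: diag=8, rhs=12; c'=1/4, d'=3/2
row 2: denom=6−2·1/4=11/2; d'=(-24−2·3/2)/(11/2)=-54/11
row 3: denom=6−1·2/11=64/11; d'=(24−1·-54/11)/(64/11)=159/32
row 4: denom=8−2·11/32=117/16; d'=(-18−2·159/32)/(117/16)=-149/39
back: M4=-149/39
back: M3=159/32−11/32·-149/39=245/39
back: M2=-54/11−2/11·245/39=-236/39
back: M1=3/2−1/4·-236/39=235/78
M: M0=0, M1=235/78, M2=-236/39, M3=245/39, M4=-149/39, M5=0
seg 0: a=3, c=M0/2=0, d=(M1−M0)/(6·2)=235/936, b=Δ0−h0·(2M0+M1)/6=-469/234
seg 1: a=1, c=M1/2=235/156, d=(M2−M1)/(6·2)=-707/936, b=Δ1−h1·(2M1+M2)/6=118/117
seg 2: a=3, c=M2/2=-118/39, d=(M3−M2)/(6·1)=37/18, b=Δ2−h2·(2M2+M3)/6=-475/234
seg 3: a=0, c=M3/2=245/78, d=(M4−M3)/(6·2)=-197/234, b=Δ3−h3·(2M3+M4)/6=-224/117
seg 4: a=2, c=M4/2=-149/78, d=(M5−M4)/(6·2)=149/468, b=Δ4−h4·(2M4+M5)/6=64/117
t_q=5/2 → seg 1, τ=1/2; S=1+118/117·τ+235/156·τ²+-707/936·τ³=343/192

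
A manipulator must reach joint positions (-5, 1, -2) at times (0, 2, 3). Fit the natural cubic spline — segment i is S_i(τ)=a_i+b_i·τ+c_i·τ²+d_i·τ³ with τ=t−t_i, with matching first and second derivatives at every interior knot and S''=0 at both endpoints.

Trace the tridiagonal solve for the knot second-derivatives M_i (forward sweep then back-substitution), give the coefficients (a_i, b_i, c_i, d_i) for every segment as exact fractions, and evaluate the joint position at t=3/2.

  seg 0: a=-5 b=5 c=0 d=-1/2
  seg 1: a=1 b=-1 c=-3 d=1
S(3/2) = 13/16

Δ: Δ0=3, Δ1=-3
row 1: diag=6, rhs=-36; c'=1/6, d'=-6
back: M1=-6
M: M0=0, M1=-6, M2=0
seg 0: a=-5, c=M0/2=0, d=(M1−M0)/(6·2)=-1/2, b=Δ0−h0·(2M0+M1)/6=5
seg 1: a=1, c=M1/2=-3, d=(M2−M1)/(6·1)=1, b=Δ1−h1·(2M1+M2)/6=-1
t_q=3/2 → seg 0, τ=3/2; S=-5+5·τ+0·τ²+-1/2·τ³=13/16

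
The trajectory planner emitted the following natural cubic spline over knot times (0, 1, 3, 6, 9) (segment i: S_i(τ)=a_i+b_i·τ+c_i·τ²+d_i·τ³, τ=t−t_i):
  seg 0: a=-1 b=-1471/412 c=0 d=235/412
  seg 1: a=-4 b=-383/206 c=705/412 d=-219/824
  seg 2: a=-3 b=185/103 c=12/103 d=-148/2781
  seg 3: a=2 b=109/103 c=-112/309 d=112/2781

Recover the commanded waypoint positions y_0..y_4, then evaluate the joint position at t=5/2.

y_0 = S_0(0) = a_0 = -1
y_1 = S_1(0) = a_1 = -4
y_2 = S_2(0) = a_2 = -3
y_3 = S_3(0) = a_3 = 2
y_4 = S_3(3) = 3
t_q=5/2 is in segment 1 (τ=3/2); S_1(τ)=-25285/6592

y_0=-1 y_1=-4 y_2=-3 y_3=2 y_4=3
S(5/2) = -25285/6592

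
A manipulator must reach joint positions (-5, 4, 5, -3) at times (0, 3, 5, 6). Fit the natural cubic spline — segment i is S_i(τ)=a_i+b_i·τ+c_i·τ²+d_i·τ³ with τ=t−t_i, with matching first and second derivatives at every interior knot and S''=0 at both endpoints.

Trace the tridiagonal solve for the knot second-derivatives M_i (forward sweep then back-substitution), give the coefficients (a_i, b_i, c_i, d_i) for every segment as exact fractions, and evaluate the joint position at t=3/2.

Δ: Δ0=3, Δ1=1/2, Δ2=-8
row 1: diag=10, rhs=-15; c'=1/5, d'=-3/2
row 2: denom=6−2·1/5=28/5; d'=(-51−2·-3/2)/(28/5)=-60/7
back: M2=-60/7
back: M1=-3/2−1/5·-60/7=3/14
M: M0=0, M1=3/14, M2=-60/7, M3=0
seg 0: a=-5, c=M0/2=0, d=(M1−M0)/(6·3)=1/84, b=Δ0−h0·(2M0+M1)/6=81/28
seg 1: a=4, c=M1/2=3/28, d=(M2−M1)/(6·2)=-41/56, b=Δ1−h1·(2M1+M2)/6=45/14
seg 2: a=5, c=M2/2=-30/7, d=(M3−M2)/(6·1)=10/7, b=Δ2−h2·(2M2+M3)/6=-36/7
t_q=3/2 → seg 0, τ=3/2; S=-5+81/28·τ+0·τ²+1/84·τ³=-139/224

  seg 0: a=-5 b=81/28 c=0 d=1/84
  seg 1: a=4 b=45/14 c=3/28 d=-41/56
  seg 2: a=5 b=-36/7 c=-30/7 d=10/7
S(3/2) = -139/224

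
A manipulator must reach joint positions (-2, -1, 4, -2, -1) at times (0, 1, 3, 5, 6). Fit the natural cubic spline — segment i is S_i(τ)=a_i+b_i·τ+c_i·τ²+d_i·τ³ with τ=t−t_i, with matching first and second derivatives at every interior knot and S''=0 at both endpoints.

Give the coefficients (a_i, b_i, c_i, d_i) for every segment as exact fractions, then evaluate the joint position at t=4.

  seg 0: a=-2 b=23/60 c=0 d=37/60
  seg 1: a=-1 b=67/30 c=37/20 d=-103/120
  seg 2: a=4 b=-2/3 c=-33/10 d=16/15
  seg 3: a=-2 b=-16/15 c=31/10 d=-31/30
S(4) = 11/10

Δ: Δ0=1, Δ1=5/2, Δ2=-3, Δ3=1
row 1: diag=6, rhs=9; c'=1/3, d'=3/2
row 2: denom=8−2·1/3=22/3; d'=(-33−2·3/2)/(22/3)=-54/11
row 3: denom=6−2·3/11=60/11; d'=(24−2·-54/11)/(60/11)=31/5
back: M3=31/5
back: M2=-54/11−3/11·31/5=-33/5
back: M1=3/2−1/3·-33/5=37/10
M: M0=0, M1=37/10, M2=-33/5, M3=31/5, M4=0
seg 0: a=-2, c=M0/2=0, d=(M1−M0)/(6·1)=37/60, b=Δ0−h0·(2M0+M1)/6=23/60
seg 1: a=-1, c=M1/2=37/20, d=(M2−M1)/(6·2)=-103/120, b=Δ1−h1·(2M1+M2)/6=67/30
seg 2: a=4, c=M2/2=-33/10, d=(M3−M2)/(6·2)=16/15, b=Δ2−h2·(2M2+M3)/6=-2/3
seg 3: a=-2, c=M3/2=31/10, d=(M4−M3)/(6·1)=-31/30, b=Δ3−h3·(2M3+M4)/6=-16/15
t_q=4 → seg 2, τ=1; S=4+-2/3·τ+-33/10·τ²+16/15·τ³=11/10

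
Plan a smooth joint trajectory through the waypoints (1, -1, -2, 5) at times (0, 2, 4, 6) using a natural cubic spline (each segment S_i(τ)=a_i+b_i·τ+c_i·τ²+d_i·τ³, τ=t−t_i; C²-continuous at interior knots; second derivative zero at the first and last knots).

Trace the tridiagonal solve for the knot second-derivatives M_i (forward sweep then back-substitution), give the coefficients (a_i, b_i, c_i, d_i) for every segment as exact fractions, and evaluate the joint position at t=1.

Δ: Δ0=-1, Δ1=-1/2, Δ2=7/2
row 1: diag=8, rhs=3; c'=1/4, d'=3/8
row 2: denom=8−2·1/4=15/2; d'=(24−2·3/8)/(15/2)=31/10
back: M2=31/10
back: M1=3/8−1/4·31/10=-2/5
M: M0=0, M1=-2/5, M2=31/10, M3=0
seg 0: a=1, c=M0/2=0, d=(M1−M0)/(6·2)=-1/30, b=Δ0−h0·(2M0+M1)/6=-13/15
seg 1: a=-1, c=M1/2=-1/5, d=(M2−M1)/(6·2)=7/24, b=Δ1−h1·(2M1+M2)/6=-19/15
seg 2: a=-2, c=M2/2=31/20, d=(M3−M2)/(6·2)=-31/120, b=Δ2−h2·(2M2+M3)/6=43/30
t_q=1 → seg 0, τ=1; S=1+-13/15·τ+0·τ²+-1/30·τ³=1/10

  seg 0: a=1 b=-13/15 c=0 d=-1/30
  seg 1: a=-1 b=-19/15 c=-1/5 d=7/24
  seg 2: a=-2 b=43/30 c=31/20 d=-31/120
S(1) = 1/10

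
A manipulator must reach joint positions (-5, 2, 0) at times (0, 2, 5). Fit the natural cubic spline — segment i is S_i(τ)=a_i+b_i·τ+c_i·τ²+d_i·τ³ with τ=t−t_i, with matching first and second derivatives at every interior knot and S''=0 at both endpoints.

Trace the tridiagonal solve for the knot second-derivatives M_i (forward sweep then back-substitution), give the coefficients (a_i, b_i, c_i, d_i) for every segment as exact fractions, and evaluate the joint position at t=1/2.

  seg 0: a=-5 b=13/3 c=0 d=-5/24
  seg 1: a=2 b=11/6 c=-5/4 d=5/36
S(1/2) = -183/64

Δ: Δ0=7/2, Δ1=-2/3
row 1: diag=10, rhs=-25; c'=3/10, d'=-5/2
back: M1=-5/2
M: M0=0, M1=-5/2, M2=0
seg 0: a=-5, c=M0/2=0, d=(M1−M0)/(6·2)=-5/24, b=Δ0−h0·(2M0+M1)/6=13/3
seg 1: a=2, c=M1/2=-5/4, d=(M2−M1)/(6·3)=5/36, b=Δ1−h1·(2M1+M2)/6=11/6
t_q=1/2 → seg 0, τ=1/2; S=-5+13/3·τ+0·τ²+-5/24·τ³=-183/64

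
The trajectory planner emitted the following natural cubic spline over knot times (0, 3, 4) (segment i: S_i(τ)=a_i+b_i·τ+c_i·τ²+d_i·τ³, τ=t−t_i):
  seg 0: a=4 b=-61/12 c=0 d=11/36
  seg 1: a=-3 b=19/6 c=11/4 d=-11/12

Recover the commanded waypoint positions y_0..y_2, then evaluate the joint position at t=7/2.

y_0 = S_0(0) = a_0 = 4
y_1 = S_1(0) = a_1 = -3
y_2 = S_1(1) = 2
t_q=7/2 is in segment 1 (τ=1/2); S_1(τ)=-27/32

y_0=4 y_1=-3 y_2=2
S(7/2) = -27/32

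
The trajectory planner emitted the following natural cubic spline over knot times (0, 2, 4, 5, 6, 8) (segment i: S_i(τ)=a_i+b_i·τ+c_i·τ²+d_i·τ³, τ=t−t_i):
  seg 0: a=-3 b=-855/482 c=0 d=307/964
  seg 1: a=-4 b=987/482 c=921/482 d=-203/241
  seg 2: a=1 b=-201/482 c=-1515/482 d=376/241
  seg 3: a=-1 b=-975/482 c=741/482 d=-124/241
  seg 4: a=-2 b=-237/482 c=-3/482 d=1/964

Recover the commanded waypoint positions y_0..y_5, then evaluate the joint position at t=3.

y_0 = S_0(0) = a_0 = -3
y_1 = S_1(0) = a_1 = -4
y_2 = S_2(0) = a_2 = 1
y_3 = S_3(0) = a_3 = -1
y_4 = S_4(0) = a_4 = -2
y_5 = S_4(2) = -3
t_q=3 is in segment 1 (τ=1); S_1(τ)=-213/241

y_0=-3 y_1=-4 y_2=1 y_3=-1 y_4=-2 y_5=-3
S(3) = -213/241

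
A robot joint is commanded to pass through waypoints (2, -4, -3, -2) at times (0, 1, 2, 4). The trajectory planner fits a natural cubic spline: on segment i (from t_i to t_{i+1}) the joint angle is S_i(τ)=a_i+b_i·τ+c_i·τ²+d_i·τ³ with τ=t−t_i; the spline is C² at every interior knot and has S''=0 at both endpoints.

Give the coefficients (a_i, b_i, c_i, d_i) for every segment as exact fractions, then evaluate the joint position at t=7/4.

  seg 0: a=2 b=-361/46 c=0 d=85/46
  seg 1: a=-4 b=-53/23 c=255/46 d=-103/46
  seg 2: a=-3 b=95/46 c=-27/23 d=9/46
S(7/4) = -455/128

Δ: Δ0=-6, Δ1=1, Δ2=1/2
row 1: diag=4, rhs=42; c'=1/4, d'=21/2
row 2: denom=6−1·1/4=23/4; d'=(-3−1·21/2)/(23/4)=-54/23
back: M2=-54/23
back: M1=21/2−1/4·-54/23=255/23
M: M0=0, M1=255/23, M2=-54/23, M3=0
seg 0: a=2, c=M0/2=0, d=(M1−M0)/(6·1)=85/46, b=Δ0−h0·(2M0+M1)/6=-361/46
seg 1: a=-4, c=M1/2=255/46, d=(M2−M1)/(6·1)=-103/46, b=Δ1−h1·(2M1+M2)/6=-53/23
seg 2: a=-3, c=M2/2=-27/23, d=(M3−M2)/(6·2)=9/46, b=Δ2−h2·(2M2+M3)/6=95/46
t_q=7/4 → seg 1, τ=3/4; S=-4+-53/23·τ+255/46·τ²+-103/46·τ³=-455/128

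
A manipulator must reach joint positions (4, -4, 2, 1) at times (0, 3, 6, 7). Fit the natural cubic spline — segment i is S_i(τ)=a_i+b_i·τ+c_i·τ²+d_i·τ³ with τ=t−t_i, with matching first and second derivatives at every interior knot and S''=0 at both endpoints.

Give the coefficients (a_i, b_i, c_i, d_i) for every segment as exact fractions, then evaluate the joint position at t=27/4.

Δ: Δ0=-8/3, Δ1=2, Δ2=-1
row 1: diag=12, rhs=28; c'=1/4, d'=7/3
row 2: denom=8−3·1/4=29/4; d'=(-18−3·7/3)/(29/4)=-100/29
back: M2=-100/29
back: M1=7/3−1/4·-100/29=278/87
M: M0=0, M1=278/87, M2=-100/29, M3=0
seg 0: a=4, c=M0/2=0, d=(M1−M0)/(6·3)=139/783, b=Δ0−h0·(2M0+M1)/6=-371/87
seg 1: a=-4, c=M1/2=139/87, d=(M2−M1)/(6·3)=-289/783, b=Δ1−h1·(2M1+M2)/6=46/87
seg 2: a=2, c=M2/2=-50/29, d=(M3−M2)/(6·1)=50/87, b=Δ2−h2·(2M2+M3)/6=13/87
t_q=27/4 → seg 2, τ=3/4; S=2+13/87·τ+-50/29·τ²+50/87·τ³=1285/928

  seg 0: a=4 b=-371/87 c=0 d=139/783
  seg 1: a=-4 b=46/87 c=139/87 d=-289/783
  seg 2: a=2 b=13/87 c=-50/29 d=50/87
S(27/4) = 1285/928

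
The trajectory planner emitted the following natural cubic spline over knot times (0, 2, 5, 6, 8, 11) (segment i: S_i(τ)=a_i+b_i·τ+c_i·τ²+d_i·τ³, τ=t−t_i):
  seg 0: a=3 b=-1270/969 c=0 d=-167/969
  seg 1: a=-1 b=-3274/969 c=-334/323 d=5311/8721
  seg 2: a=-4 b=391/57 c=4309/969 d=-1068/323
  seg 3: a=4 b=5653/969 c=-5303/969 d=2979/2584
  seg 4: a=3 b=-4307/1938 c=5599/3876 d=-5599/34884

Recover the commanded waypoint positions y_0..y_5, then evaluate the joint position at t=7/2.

y_0 = S_0(0) = a_0 = 3
y_1 = S_1(0) = a_1 = -1
y_2 = S_2(0) = a_2 = -4
y_3 = S_3(0) = a_3 = 4
y_4 = S_4(0) = a_4 = 3
y_5 = S_4(3) = 5
t_q=7/2 is in segment 1 (τ=3/2); S_1(τ)=-16381/2584

y_0=3 y_1=-1 y_2=-4 y_3=4 y_4=3 y_5=5
S(7/2) = -16381/2584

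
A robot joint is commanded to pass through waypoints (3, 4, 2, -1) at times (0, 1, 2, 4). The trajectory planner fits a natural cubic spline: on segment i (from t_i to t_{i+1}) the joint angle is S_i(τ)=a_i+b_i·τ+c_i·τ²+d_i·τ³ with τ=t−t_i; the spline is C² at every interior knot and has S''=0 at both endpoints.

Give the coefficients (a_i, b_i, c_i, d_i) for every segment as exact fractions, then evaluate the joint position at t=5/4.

Δ: Δ0=1, Δ1=-2, Δ2=-3/2
row 1: diag=4, rhs=-18; c'=1/4, d'=-9/2
row 2: denom=6−1·1/4=23/4; d'=(3−1·-9/2)/(23/4)=30/23
back: M2=30/23
back: M1=-9/2−1/4·30/23=-111/23
M: M0=0, M1=-111/23, M2=30/23, M3=0
seg 0: a=3, c=M0/2=0, d=(M1−M0)/(6·1)=-37/46, b=Δ0−h0·(2M0+M1)/6=83/46
seg 1: a=4, c=M1/2=-111/46, d=(M2−M1)/(6·1)=47/46, b=Δ1−h1·(2M1+M2)/6=-14/23
seg 2: a=2, c=M2/2=15/23, d=(M3−M2)/(6·2)=-5/46, b=Δ2−h2·(2M2+M3)/6=-109/46
t_q=5/4 → seg 1, τ=1/4; S=4+-14/23·τ+-111/46·τ²+47/46·τ³=10931/2944

  seg 0: a=3 b=83/46 c=0 d=-37/46
  seg 1: a=4 b=-14/23 c=-111/46 d=47/46
  seg 2: a=2 b=-109/46 c=15/23 d=-5/46
S(5/4) = 10931/2944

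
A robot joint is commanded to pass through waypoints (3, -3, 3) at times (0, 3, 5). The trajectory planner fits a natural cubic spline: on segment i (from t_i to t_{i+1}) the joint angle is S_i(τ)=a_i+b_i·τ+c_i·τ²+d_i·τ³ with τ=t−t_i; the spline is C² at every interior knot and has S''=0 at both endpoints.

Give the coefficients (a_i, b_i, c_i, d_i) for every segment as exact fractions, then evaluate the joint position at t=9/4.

Δ: Δ0=-2, Δ1=3
row 1: diag=10, rhs=30; c'=1/5, d'=3
back: M1=3
M: M0=0, M1=3, M2=0
seg 0: a=3, c=M0/2=0, d=(M1−M0)/(6·3)=1/6, b=Δ0−h0·(2M0+M1)/6=-7/2
seg 1: a=-3, c=M1/2=3/2, d=(M2−M1)/(6·2)=-1/4, b=Δ1−h1·(2M1+M2)/6=1
t_q=9/4 → seg 0, τ=9/4; S=3+-7/2·τ+0·τ²+1/6·τ³=-381/128

  seg 0: a=3 b=-7/2 c=0 d=1/6
  seg 1: a=-3 b=1 c=3/2 d=-1/4
S(9/4) = -381/128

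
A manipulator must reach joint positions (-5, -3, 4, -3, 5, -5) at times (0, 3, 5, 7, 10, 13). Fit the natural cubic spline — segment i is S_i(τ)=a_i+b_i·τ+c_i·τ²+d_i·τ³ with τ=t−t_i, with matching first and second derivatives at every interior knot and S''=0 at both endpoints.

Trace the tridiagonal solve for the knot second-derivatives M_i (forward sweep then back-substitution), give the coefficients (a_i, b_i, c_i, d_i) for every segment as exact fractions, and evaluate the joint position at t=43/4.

  seg 0: a=-5 b=-1267/1326 c=0 d=239/1326
  seg 1: a=-3 b=2593/663 c=717/442 d=-4847/5304
  seg 2: a=4 b=-751/1326 c=-3413/884 d=6349/5304
  seg 3: a=-3 b=-1091/663 c=734/221 d=-1249/1989
  seg 4: a=5 b=880/663 c=-515/221 d=515/1989
S(43/4) = 67805/14144

Δ: Δ0=2/3, Δ1=7/2, Δ2=-7/2, Δ3=8/3, Δ4=-10/3
row 1: diag=10, rhs=17; c'=1/5, d'=17/10
row 2: denom=8−2·1/5=38/5; d'=(-42−2·17/10)/(38/5)=-227/38
row 3: denom=10−2·5/19=180/19; d'=(37−2·-227/38)/(180/19)=31/6
row 4: denom=12−3·19/60=221/20; d'=(-36−3·31/6)/(221/20)=-1030/221
back: M4=-1030/221
back: M3=31/6−19/60·-1030/221=1468/221
back: M2=-227/38−5/19·1468/221=-3413/442
back: M1=17/10−1/5·-3413/442=717/221
M: M0=0, M1=717/221, M2=-3413/442, M3=1468/221, M4=-1030/221, M5=0
seg 0: a=-5, c=M0/2=0, d=(M1−M0)/(6·3)=239/1326, b=Δ0−h0·(2M0+M1)/6=-1267/1326
seg 1: a=-3, c=M1/2=717/442, d=(M2−M1)/(6·2)=-4847/5304, b=Δ1−h1·(2M1+M2)/6=2593/663
seg 2: a=4, c=M2/2=-3413/884, d=(M3−M2)/(6·2)=6349/5304, b=Δ2−h2·(2M2+M3)/6=-751/1326
seg 3: a=-3, c=M3/2=734/221, d=(M4−M3)/(6·3)=-1249/1989, b=Δ3−h3·(2M3+M4)/6=-1091/663
seg 4: a=5, c=M4/2=-515/221, d=(M5−M4)/(6·3)=515/1989, b=Δ4−h4·(2M4+M5)/6=880/663
t_q=43/4 → seg 4, τ=3/4; S=5+880/663·τ+-515/221·τ²+515/1989·τ³=67805/14144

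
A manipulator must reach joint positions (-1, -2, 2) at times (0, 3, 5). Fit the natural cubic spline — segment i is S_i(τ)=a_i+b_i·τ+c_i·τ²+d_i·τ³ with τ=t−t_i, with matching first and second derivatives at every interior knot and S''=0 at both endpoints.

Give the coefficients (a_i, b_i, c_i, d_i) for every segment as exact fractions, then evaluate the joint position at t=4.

Δ: Δ0=-1/3, Δ1=2
row 1: diag=10, rhs=14; c'=1/5, d'=7/5
back: M1=7/5
M: M0=0, M1=7/5, M2=0
seg 0: a=-1, c=M0/2=0, d=(M1−M0)/(6·3)=7/90, b=Δ0−h0·(2M0+M1)/6=-31/30
seg 1: a=-2, c=M1/2=7/10, d=(M2−M1)/(6·2)=-7/60, b=Δ1−h1·(2M1+M2)/6=16/15
t_q=4 → seg 1, τ=1; S=-2+16/15·τ+7/10·τ²+-7/60·τ³=-7/20

  seg 0: a=-1 b=-31/30 c=0 d=7/90
  seg 1: a=-2 b=16/15 c=7/10 d=-7/60
S(4) = -7/20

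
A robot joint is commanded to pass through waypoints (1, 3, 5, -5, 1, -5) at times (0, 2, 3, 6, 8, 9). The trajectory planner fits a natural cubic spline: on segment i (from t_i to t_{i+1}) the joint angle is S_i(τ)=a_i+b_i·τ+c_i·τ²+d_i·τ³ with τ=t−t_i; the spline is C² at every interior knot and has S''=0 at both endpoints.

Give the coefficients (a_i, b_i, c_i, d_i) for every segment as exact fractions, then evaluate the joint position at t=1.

Δ: Δ0=1, Δ1=2, Δ2=-10/3, Δ3=3, Δ4=-6
row 1: diag=6, rhs=6; c'=1/6, d'=1
row 2: denom=8−1·1/6=47/6; d'=(-32−1·1)/(47/6)=-198/47
row 3: denom=10−3·18/47=416/47; d'=(38−3·-198/47)/(416/47)=595/104
row 4: denom=6−2·47/208=577/104; d'=(-54−2·595/104)/(577/104)=-6806/577
back: M4=-6806/577
back: M3=595/104−47/208·-6806/577=4839/577
back: M2=-198/47−18/47·4839/577=-4284/577
back: M1=1−1/6·-4284/577=1291/577
M: M0=0, M1=1291/577, M2=-4284/577, M3=4839/577, M4=-6806/577, M5=0
seg 0: a=1, c=M0/2=0, d=(M1−M0)/(6·2)=1291/6924, b=Δ0−h0·(2M0+M1)/6=440/1731
seg 1: a=3, c=M1/2=1291/1154, d=(M2−M1)/(6·1)=-5575/3462, b=Δ1−h1·(2M1+M2)/6=4313/1731
seg 2: a=5, c=M2/2=-2142/577, d=(M3−M2)/(6·3)=3041/3462, b=Δ2−h2·(2M2+M3)/6=-353/3462
seg 3: a=-5, c=M3/2=4839/1154, d=(M4−M3)/(6·2)=-11645/6924, b=Δ3−h3·(2M3+M4)/6=2321/1731
seg 4: a=1, c=M4/2=-3403/577, d=(M5−M4)/(6·1)=3403/1731, b=Δ4−h4·(2M4+M5)/6=-3580/1731
t_q=1 → seg 0, τ=1; S=1+440/1731·τ+0·τ²+1291/6924·τ³=3325/2308

  seg 0: a=1 b=440/1731 c=0 d=1291/6924
  seg 1: a=3 b=4313/1731 c=1291/1154 d=-5575/3462
  seg 2: a=5 b=-353/3462 c=-2142/577 d=3041/3462
  seg 3: a=-5 b=2321/1731 c=4839/1154 d=-11645/6924
  seg 4: a=1 b=-3580/1731 c=-3403/577 d=3403/1731
S(1) = 3325/2308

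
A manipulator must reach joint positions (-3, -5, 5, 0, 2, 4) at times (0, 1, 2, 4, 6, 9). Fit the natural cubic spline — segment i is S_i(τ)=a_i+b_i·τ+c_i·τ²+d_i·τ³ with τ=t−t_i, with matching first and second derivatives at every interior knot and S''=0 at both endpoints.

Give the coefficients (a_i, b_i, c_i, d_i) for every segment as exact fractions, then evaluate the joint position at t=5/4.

Δ: Δ0=-2, Δ1=10, Δ2=-5/2, Δ3=1, Δ4=2/3
row 1: diag=4, rhs=72; c'=1/4, d'=18
row 2: denom=6−1·1/4=23/4; d'=(-75−1·18)/(23/4)=-372/23
row 3: denom=8−2·8/23=168/23; d'=(21−2·-372/23)/(168/23)=409/56
row 4: denom=10−2·23/84=397/42; d'=(-2−2·409/56)/(397/42)=-1395/794
back: M4=-1395/794
back: M3=409/56−23/84·-1395/794=6181/794
back: M2=-372/23−8/23·6181/794=-7496/397
back: M1=18−1/4·-7496/397=9020/397
M: M0=0, M1=9020/397, M2=-7496/397, M3=6181/794, M4=-1395/794, M5=0
seg 0: a=-3, c=M0/2=0, d=(M1−M0)/(6·1)=4510/1191, b=Δ0−h0·(2M0+M1)/6=-6892/1191
seg 1: a=-5, c=M1/2=4510/397, d=(M2−M1)/(6·1)=-8258/1191, b=Δ1−h1·(2M1+M2)/6=6638/1191
seg 2: a=5, c=M2/2=-3748/397, d=(M3−M2)/(6·2)=21173/9528, b=Δ2−h2·(2M2+M3)/6=8924/1191
seg 3: a=0, c=M3/2=6181/1588, d=(M4−M3)/(6·2)=-947/1191, b=Δ3−h3·(2M3+M4)/6=-8585/2382
seg 4: a=2, c=M4/2=-1395/1588, d=(M5−M4)/(6·3)=155/1588, b=Δ4−h4·(2M4+M5)/6=5773/2382
t_q=5/4 → seg 1, τ=1/4; S=-5+6638/1191·τ+4510/397·τ²+-8258/1191·τ³=-38175/12704

  seg 0: a=-3 b=-6892/1191 c=0 d=4510/1191
  seg 1: a=-5 b=6638/1191 c=4510/397 d=-8258/1191
  seg 2: a=5 b=8924/1191 c=-3748/397 d=21173/9528
  seg 3: a=0 b=-8585/2382 c=6181/1588 d=-947/1191
  seg 4: a=2 b=5773/2382 c=-1395/1588 d=155/1588
S(5/4) = -38175/12704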